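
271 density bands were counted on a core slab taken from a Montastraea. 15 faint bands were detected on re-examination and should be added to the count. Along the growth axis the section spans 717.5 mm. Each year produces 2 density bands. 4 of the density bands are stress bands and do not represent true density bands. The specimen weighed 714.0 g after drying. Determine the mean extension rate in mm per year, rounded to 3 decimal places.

5.089 mm per year

True density band count = 271 − 4 + 15 = 282.
With 2 density bands per year, 282 / 2 = 141 years.
Mean rate = 717.5 mm / 141 years ≈ 5.089 mm per year.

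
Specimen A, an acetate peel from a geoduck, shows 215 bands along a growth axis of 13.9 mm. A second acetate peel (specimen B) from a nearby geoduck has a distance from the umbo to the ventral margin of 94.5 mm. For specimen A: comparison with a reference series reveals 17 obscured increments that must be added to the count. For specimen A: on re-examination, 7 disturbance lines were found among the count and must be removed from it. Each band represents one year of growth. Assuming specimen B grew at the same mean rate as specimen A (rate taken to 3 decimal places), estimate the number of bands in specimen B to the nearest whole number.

Specimen A: after corrections the count is 215 − 7 + 17 = 225 bands.
A: Extension rate ≈ 13.9 / 225 = 0.062 mm/year.
For B, 94.5 / 0.062 = 1524.19 years ≈ 1524 bands.

1524 bands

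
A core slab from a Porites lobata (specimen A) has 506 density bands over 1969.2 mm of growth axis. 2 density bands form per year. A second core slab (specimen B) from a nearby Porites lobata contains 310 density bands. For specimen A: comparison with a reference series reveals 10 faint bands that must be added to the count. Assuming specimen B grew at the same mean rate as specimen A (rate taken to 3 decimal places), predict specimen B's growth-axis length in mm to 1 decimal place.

Specimen A: true density band count = 506 + 10 = 516.
Specimen A: 516 density bands at 2 per year is 516 / 2 = 258 years.
A: 1969.2 mm over 258 years gives 1969.2 / 258 ≈ 7.633 mm/year.
Specimen B: with 2 density bands per year, 310 / 2 = 155 years. Length of B = 7.633 × 155 = 1183.1 mm.

1183.1 mm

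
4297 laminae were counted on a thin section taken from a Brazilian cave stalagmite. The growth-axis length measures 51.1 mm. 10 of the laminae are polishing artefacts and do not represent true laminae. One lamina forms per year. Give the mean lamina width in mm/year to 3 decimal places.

Correcting the raw count gives 4297 − 10 = 4287 true laminae.
51.1 mm over 4287 years gives 51.1 / 4287 ≈ 0.012 mm/year.

0.012 mm/year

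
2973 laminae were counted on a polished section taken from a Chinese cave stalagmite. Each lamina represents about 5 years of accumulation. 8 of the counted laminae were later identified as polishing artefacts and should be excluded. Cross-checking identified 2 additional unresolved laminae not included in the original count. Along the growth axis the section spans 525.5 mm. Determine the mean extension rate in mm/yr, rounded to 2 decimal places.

True lamina count = 2973 − 8 + 2 = 2967.
Multiplying by 5 years per lamina: 2967 × 5 = 14835 years.
Extension rate ≈ 525.5 / 14835 = 0.04 mm/yr.

0.04 mm/yr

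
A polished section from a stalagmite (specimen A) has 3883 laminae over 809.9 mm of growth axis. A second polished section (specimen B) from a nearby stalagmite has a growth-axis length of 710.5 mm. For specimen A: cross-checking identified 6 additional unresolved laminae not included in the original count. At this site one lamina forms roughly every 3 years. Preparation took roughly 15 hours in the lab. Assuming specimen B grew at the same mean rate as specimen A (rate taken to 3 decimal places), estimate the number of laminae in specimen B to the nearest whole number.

Specimen A: correcting the raw count gives 3883 + 6 = 3889 true laminae.
Specimen A: at 3 years per lamina, 3889 × 3 = 11667 years.
A: Extension rate ≈ 809.9 / 11667 = 0.069 mm/year.
Specimen B: 710.5 mm / 0.069 mm per year = 10297.10 years; at 3 years per lamina that is 10297.10 / 3 ≈ 3432 laminae.

3432 laminae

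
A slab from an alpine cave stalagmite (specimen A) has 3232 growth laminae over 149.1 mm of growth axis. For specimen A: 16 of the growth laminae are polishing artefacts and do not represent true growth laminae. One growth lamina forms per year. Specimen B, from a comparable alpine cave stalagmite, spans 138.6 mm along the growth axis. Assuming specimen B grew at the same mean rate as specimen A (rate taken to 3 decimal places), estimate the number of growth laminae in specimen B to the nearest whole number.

3013 growth laminae

Specimen A: after corrections the count is 3232 − 16 = 3216 growth laminae.
A: Extension rate ≈ 149.1 / 3216 = 0.046 mm/yr.
For B, 138.6 / 0.046 = 3013.04 years ≈ 3013 growth laminae.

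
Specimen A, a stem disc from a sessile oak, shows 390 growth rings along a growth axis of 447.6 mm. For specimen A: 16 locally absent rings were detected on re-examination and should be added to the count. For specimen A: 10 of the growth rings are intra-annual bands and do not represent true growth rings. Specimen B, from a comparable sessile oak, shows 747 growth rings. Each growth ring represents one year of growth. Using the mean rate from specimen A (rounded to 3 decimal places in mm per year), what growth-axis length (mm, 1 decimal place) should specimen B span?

844.1 mm

Specimen A: after corrections the count is 390 − 10 + 16 = 396 growth rings.
A: 447.6 mm over 396 years gives 447.6 / 396 ≈ 1.130 mm per year.
For B, 1.130 mm/year × 747 years = 844.1 mm.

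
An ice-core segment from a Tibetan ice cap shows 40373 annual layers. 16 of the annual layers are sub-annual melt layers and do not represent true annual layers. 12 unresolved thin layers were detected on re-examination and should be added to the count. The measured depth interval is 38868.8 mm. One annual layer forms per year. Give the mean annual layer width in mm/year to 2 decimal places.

After corrections the count is 40373 − 16 + 12 = 40369 annual layers.
38868.8 mm over 40369 years gives 38868.8 / 40369 ≈ 0.96 mm/year.

0.96 mm/year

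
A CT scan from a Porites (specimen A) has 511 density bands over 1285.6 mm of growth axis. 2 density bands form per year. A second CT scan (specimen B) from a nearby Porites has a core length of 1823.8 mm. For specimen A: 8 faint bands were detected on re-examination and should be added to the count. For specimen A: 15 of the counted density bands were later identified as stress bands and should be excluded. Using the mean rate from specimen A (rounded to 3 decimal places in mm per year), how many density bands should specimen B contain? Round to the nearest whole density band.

715 density bands

Specimen A: true density band count = 511 − 15 + 8 = 504.
Specimen A: with 2 density bands per year, 504 / 2 = 252 years.
A: Mean rate = 1285.6 mm / 252 years ≈ 5.102 mm/yr.
For B, 1823.8 / 5.102 = 357.47 years; at 2 density bands per year that is 357.47 × 2 ≈ 715 density bands.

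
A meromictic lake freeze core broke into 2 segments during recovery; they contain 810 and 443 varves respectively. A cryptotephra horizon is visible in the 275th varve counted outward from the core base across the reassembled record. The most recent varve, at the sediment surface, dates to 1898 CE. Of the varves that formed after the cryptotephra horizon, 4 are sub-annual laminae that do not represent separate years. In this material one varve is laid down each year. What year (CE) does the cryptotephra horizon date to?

Total varves = 810 + 443 = 1253.
Between varve 275 and the sediment surface there are 1253 − 275 = 978 varves.
Excluding 4 false varves: 978 − 4 = 974.
1898 − 974 = 924 CE.

924 CE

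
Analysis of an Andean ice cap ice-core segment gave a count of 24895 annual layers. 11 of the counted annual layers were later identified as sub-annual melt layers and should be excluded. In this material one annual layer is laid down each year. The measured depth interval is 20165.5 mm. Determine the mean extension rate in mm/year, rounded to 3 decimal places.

Correcting the raw count gives 24895 − 11 = 24884 true annual layers.
Extension rate ≈ 20165.5 / 24884 = 0.810 mm/year.

0.810 mm/year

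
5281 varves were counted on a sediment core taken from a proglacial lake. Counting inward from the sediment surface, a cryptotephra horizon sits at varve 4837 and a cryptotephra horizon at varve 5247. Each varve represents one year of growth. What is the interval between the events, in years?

5247 − 4837 = 410 varves lie between the two events.
That is 410 years at one varve per year.

410 years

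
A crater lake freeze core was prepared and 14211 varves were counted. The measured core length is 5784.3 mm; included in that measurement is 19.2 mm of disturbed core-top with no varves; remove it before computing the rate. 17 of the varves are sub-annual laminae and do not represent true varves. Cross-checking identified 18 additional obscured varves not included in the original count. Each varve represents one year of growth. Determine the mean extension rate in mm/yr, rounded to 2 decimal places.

0.41 mm/yr

Adjusted count: 14211 − 17 + 18 = 14212 varves.
The growth record spans 5784.3 − 19.2 = 5765.1 mm.
Mean rate = 5765.1 mm / 14212 years ≈ 0.41 mm/yr.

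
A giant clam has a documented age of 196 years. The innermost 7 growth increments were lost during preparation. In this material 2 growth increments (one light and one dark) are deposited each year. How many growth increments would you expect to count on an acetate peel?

385 growth increments

With 2 growth increments per year, 196 years would produce 196 × 2 = 392 growth increments.
392 − 7 missed = 385 growth increments expected in the prepared section.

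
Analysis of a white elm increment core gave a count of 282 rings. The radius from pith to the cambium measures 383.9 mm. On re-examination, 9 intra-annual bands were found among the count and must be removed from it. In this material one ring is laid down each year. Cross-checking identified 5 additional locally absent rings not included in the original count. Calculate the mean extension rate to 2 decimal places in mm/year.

Adjusted count: 282 − 9 + 5 = 278 rings.
383.9 mm over 278 years gives 383.9 / 278 ≈ 1.38 mm/year.

1.38 mm/year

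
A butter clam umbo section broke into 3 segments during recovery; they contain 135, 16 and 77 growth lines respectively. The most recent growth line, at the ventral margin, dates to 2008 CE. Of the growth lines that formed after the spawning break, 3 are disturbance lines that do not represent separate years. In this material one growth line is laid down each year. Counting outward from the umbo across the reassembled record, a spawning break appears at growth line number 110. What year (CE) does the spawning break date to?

1893 CE

Total growth lines = 135 + 16 + 77 = 228.
Between growth line 110 and the ventral margin there are 228 − 110 = 118 growth lines.
118 − 3 false = 115 true growth lines after the spawning break.
2008 − 115 = 1893 CE.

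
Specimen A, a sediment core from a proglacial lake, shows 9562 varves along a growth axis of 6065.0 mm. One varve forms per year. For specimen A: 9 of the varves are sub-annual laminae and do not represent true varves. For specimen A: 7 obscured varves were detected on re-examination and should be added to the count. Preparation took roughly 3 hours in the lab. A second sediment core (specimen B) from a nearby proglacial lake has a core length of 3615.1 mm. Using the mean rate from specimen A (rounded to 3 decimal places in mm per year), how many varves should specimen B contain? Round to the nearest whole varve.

5702 varves

Specimen A: true varve count = 9562 − 9 + 7 = 9560.
A: 6065.0 mm over 9560 years gives 6065.0 / 9560 ≈ 0.634 mm per year.
For B, 3615.1 / 0.634 = 5702.05 years ≈ 5702 varves.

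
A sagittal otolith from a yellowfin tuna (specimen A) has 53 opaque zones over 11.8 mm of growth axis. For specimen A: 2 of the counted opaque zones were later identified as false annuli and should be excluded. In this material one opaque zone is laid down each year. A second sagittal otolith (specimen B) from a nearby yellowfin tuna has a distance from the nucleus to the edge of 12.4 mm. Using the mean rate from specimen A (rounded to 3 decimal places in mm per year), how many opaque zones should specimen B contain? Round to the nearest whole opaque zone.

54 opaque zones

Specimen A: after corrections the count is 53 − 2 = 51 opaque zones.
A: Extension rate ≈ 11.8 / 51 = 0.231 mm per year.
B spans 12.4 / 0.231 = 53.68 years ≈ 54 opaque zones.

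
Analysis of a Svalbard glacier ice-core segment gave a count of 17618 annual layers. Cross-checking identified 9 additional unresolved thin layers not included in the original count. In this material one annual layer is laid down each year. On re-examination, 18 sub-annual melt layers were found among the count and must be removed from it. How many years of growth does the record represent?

Adjusted count: 17618 − 18 + 9 = 17609 annual layers.
With a one-to-one annual layer periodicity this is 17609 years.

17609 yr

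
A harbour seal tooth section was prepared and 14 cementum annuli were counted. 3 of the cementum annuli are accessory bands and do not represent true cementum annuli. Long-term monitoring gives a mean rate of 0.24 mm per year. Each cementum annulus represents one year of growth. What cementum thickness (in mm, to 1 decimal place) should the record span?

True cementum annulus count = 14 − 3 = 11.
Length ≈ 0.24 × 11 = 2.6 mm.

2.6 mm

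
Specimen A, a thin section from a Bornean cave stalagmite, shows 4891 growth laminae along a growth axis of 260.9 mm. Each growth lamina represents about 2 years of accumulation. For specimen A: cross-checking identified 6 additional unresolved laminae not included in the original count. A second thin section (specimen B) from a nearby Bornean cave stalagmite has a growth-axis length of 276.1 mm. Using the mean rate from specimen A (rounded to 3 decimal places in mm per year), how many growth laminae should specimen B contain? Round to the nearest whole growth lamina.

5113 growth laminae

Specimen A: adjusted count: 4891 + 6 = 4897 growth laminae.
Specimen A: at 2 years per growth lamina, 4897 × 2 = 9794 years.
A: Mean rate = 260.9 mm / 9794 years ≈ 0.027 mm per year.
For B, 276.1 / 0.027 = 10225.93 years; at 2 years per growth lamina that is 10225.93 / 2 ≈ 5113 growth laminae.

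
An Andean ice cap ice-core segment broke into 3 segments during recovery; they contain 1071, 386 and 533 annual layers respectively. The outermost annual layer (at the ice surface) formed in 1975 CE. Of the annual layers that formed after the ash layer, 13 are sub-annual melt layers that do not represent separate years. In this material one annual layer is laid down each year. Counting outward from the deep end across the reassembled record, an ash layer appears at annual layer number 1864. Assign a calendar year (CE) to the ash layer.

1862 CE

Total annual layers = 1071 + 386 + 533 = 1990.
Between annual layer 1864 and the ice surface there are 1990 − 1864 = 126 annual layers.
126 − 13 false = 113 true annual layers after the ash layer.
1975 − 113 = 1862 CE.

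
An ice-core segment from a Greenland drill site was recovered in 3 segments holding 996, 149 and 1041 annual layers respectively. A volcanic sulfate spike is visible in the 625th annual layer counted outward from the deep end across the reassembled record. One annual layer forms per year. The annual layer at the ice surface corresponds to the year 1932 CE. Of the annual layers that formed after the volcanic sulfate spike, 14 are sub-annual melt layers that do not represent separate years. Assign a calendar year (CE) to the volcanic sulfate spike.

Total annual layers = 996 + 149 + 1041 = 2186.
2186 − 625 = 1561 annual layers lie beyond the volcanic sulfate spike toward the ice surface.
Excluding 14 false annual layers: 1561 − 14 = 1547.
1932 − 1547 = 385 CE.

385 CE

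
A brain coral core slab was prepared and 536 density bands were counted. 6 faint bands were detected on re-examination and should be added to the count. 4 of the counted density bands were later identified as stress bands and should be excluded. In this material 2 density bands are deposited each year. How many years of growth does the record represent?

269 years

True density band count = 536 − 4 + 6 = 538.
With 2 density bands per year, 538 / 2 = 269 years.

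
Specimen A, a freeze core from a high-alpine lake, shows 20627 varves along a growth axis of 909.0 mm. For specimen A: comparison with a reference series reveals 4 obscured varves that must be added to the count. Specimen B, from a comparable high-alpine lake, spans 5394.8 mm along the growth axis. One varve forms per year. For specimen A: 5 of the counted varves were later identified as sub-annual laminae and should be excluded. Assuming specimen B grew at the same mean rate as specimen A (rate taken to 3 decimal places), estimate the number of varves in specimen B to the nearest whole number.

Specimen A: after corrections the count is 20627 − 5 + 4 = 20626 varves.
A: 909.0 mm over 20626 years gives 909.0 / 20626 ≈ 0.044 mm per year.
B spans 5394.8 / 0.044 = 122609.09 years ≈ 122609 varves.

122609 varves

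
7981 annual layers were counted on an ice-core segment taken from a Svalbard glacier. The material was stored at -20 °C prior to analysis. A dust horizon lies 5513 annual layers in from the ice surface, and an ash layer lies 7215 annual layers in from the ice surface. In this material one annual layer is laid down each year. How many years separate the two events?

The two markers are separated by 7215 − 5513 = 1702 annual layers.
One annual layer per year makes the interval 1702 years.

1702 yr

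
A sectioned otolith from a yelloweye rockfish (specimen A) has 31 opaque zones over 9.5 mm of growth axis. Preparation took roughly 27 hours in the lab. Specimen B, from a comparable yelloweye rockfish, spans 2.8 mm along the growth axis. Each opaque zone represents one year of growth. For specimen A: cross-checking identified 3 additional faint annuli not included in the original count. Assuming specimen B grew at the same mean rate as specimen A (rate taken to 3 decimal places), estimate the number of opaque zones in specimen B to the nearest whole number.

10 opaque zones

Specimen A: correcting the raw count gives 31 + 3 = 34 true opaque zones.
A: Mean rate = 9.5 mm / 34 years ≈ 0.279 mm/year.
B spans 2.8 / 0.279 = 10.04 years ≈ 10 opaque zones.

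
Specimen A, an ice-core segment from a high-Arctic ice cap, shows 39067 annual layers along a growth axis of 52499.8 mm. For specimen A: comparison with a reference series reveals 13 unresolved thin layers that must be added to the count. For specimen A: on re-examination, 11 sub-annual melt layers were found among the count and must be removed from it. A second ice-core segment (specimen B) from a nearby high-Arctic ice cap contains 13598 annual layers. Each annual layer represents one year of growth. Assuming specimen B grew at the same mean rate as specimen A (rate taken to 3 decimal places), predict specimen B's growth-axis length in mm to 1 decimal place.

18275.7 mm

Specimen A: adjusted count: 39067 − 11 + 13 = 39069 annual layers.
A: Mean rate = 52499.8 mm / 39069 years ≈ 1.344 mm/year.
For B, 1.344 mm/year × 13598 years = 18275.7 mm.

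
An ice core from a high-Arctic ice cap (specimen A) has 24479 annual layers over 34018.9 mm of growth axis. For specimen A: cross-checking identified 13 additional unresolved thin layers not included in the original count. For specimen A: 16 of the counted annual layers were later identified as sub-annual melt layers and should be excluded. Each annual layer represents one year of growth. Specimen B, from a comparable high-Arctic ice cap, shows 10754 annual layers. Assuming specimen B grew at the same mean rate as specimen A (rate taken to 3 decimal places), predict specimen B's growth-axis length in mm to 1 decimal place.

14948.1 mm

Specimen A: true annual layer count = 24479 − 16 + 13 = 24476.
A: 34018.9 mm over 24476 years gives 34018.9 / 24476 ≈ 1.390 mm/year.
Length of B = 1.390 × 10754 = 14948.1 mm.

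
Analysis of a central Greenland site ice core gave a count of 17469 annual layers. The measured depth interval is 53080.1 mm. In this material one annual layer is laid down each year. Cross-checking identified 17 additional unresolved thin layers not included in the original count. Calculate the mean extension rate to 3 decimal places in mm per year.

3.036 mm per year

True annual layer count = 17469 + 17 = 17486.
53080.1 mm over 17486 years gives 53080.1 / 17486 ≈ 3.036 mm per year.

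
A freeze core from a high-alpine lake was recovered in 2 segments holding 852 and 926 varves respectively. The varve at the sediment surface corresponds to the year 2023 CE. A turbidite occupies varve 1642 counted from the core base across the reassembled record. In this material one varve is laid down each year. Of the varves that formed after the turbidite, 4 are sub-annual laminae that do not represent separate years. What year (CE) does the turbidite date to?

Total varves = 852 + 926 = 1778.
The turbidite sits at varve 1642 from the core base, so 1778 − 1642 = 136 varves formed after it.
Removing the 4 false varves leaves 136 − 4 = 132 true varves beyond the turbidite.
The varve at the sediment surface is 2023 CE, so the turbidite dates to 2023 − 132 = 1891 CE.

1891 CE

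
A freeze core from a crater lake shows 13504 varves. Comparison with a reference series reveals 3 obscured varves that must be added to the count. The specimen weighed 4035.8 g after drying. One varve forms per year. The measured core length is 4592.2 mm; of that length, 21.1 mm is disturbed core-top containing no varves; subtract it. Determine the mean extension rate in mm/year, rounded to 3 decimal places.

0.338 mm/year

After corrections the count is 13504 + 3 = 13507 varves.
The growth record spans 4592.2 − 21.1 = 4571.1 mm.
Extension rate ≈ 4571.1 / 13507 = 0.338 mm/year.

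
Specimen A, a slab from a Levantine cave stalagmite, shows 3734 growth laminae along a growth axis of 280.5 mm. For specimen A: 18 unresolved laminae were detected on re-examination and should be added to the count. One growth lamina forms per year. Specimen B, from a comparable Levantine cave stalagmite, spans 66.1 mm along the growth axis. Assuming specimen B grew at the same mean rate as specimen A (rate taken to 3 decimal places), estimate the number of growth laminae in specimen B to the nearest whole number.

Specimen A: true growth lamina count = 3734 + 18 = 3752.
A: Extension rate ≈ 280.5 / 3752 = 0.075 mm/year.
B spans 66.1 / 0.075 = 881.33 years ≈ 881 growth laminae.

881 growth laminae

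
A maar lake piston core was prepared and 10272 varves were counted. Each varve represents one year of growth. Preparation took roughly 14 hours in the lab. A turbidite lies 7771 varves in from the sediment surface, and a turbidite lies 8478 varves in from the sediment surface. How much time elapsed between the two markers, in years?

The two markers are separated by 8478 − 7771 = 707 varves.
At one varve per year, 707 years elapsed between them.

707 yr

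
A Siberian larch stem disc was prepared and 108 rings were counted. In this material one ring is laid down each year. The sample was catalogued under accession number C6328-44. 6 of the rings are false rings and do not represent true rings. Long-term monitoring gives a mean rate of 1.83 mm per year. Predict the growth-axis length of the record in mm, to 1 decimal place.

After corrections the count is 108 − 6 = 102 rings.
Predicted length = 1.83 mm/year × 102 years = 186.7 mm.

186.7 mm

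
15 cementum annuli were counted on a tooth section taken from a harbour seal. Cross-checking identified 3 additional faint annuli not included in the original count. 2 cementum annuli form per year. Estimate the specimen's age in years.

True cementum annulus count = 15 + 3 = 18.
Dividing by 2 cementum annuli per year: 18 / 2 = 9 years.

9 years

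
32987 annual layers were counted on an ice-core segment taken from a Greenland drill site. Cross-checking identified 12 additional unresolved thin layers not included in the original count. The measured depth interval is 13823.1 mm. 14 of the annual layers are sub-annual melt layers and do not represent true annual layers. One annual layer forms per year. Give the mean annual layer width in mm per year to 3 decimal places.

0.419 mm per year

True annual layer count = 32987 − 14 + 12 = 32985.
Mean rate = 13823.1 mm / 32985 years ≈ 0.419 mm per year.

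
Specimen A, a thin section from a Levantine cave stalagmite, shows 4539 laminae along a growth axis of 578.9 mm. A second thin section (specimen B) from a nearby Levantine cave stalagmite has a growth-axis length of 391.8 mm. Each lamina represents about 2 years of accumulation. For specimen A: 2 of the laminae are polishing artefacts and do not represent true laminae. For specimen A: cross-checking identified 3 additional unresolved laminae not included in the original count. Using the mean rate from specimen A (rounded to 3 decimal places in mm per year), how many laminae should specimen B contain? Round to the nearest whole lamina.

3061 laminae

Specimen A: after corrections the count is 4539 − 2 + 3 = 4540 laminae.
Specimen A: at 2 years per lamina, 4540 × 2 = 9080 years.
A: Mean rate = 578.9 mm / 9080 years ≈ 0.064 mm per year.
For B, 391.8 / 0.064 = 6121.88 years; at 2 years per lamina that is 6121.88 / 2 ≈ 3061 laminae.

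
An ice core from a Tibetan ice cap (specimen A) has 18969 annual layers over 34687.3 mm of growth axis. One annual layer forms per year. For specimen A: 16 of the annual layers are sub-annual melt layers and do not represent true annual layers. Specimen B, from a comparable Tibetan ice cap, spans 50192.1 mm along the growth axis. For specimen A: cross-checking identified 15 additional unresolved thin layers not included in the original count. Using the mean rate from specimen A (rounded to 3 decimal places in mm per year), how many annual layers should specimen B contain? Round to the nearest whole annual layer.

Specimen A: true annual layer count = 18969 − 16 + 15 = 18968.
A: Extension rate ≈ 34687.3 / 18968 = 1.829 mm/year.
Specimen B: 50192.1 mm / 1.829 mm per year = 27442.37 years ≈ 27442 annual layers.

27442 annual layers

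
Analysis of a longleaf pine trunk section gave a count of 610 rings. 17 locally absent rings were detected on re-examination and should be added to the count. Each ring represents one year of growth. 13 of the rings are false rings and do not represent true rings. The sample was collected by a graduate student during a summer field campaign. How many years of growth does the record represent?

Adjusted count: 610 − 13 + 17 = 614 rings.
One ring per year makes the duration 614 years.

614 yr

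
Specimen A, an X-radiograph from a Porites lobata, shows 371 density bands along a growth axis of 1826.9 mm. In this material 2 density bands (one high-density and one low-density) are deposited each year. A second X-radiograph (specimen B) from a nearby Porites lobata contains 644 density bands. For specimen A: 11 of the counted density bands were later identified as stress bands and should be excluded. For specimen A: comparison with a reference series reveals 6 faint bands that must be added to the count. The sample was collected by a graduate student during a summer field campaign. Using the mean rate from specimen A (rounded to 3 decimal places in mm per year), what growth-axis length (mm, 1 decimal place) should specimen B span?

Specimen A: correcting the raw count gives 371 − 11 + 6 = 366 true density bands.
Specimen A: with 2 density bands per year, 366 / 2 = 183 years.
A: 1826.9 mm over 183 years gives 1826.9 / 183 ≈ 9.983 mm/yr.
Specimen B: 644 density bands at 2 per year is 644 / 2 = 322 years. For B, 9.983 mm/year × 322 years = 3214.5 mm.

3214.5 mm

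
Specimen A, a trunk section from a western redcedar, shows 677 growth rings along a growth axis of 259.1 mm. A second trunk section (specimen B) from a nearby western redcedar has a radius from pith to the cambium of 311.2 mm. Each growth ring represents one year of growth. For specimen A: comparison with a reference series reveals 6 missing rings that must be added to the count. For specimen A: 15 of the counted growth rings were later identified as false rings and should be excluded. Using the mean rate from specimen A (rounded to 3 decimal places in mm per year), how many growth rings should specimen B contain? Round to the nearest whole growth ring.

Specimen A: after corrections the count is 677 − 15 + 6 = 668 growth rings.
A: Mean rate = 259.1 mm / 668 years ≈ 0.388 mm/yr.
Specimen B: 311.2 mm / 0.388 mm per year = 802.06 years ≈ 802 growth rings.

802 growth rings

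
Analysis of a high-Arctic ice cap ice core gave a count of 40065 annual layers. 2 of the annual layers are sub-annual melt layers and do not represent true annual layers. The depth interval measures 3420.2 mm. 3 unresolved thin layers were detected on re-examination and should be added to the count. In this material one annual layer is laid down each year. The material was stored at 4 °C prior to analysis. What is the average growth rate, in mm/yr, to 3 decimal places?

0.085 mm/yr

After corrections the count is 40065 − 2 + 3 = 40066 annual layers.
3420.2 mm over 40066 years gives 3420.2 / 40066 ≈ 0.085 mm/yr.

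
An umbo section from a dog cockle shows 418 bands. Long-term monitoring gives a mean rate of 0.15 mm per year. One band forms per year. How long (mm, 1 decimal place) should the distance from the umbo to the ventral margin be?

62.7 mm

418 years of growth are recorded.
Length ≈ 0.15 × 418 = 62.7 mm.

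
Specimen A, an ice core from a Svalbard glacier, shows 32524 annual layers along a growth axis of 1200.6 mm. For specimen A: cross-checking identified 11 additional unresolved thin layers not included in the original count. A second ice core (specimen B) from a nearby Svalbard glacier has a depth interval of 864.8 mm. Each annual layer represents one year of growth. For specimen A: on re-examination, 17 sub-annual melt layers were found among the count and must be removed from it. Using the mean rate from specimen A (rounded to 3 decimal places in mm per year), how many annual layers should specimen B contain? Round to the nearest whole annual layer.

23373 annual layers

Specimen A: correcting the raw count gives 32524 − 17 + 11 = 32518 true annual layers.
A: Mean rate = 1200.6 mm / 32518 years ≈ 0.037 mm per year.
Specimen B: 864.8 mm / 0.037 mm per year = 23372.97 years ≈ 23373 annual layers.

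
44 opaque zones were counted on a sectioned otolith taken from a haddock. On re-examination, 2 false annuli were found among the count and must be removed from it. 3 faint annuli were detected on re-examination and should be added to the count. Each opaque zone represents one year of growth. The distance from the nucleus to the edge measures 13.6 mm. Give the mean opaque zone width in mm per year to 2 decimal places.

True opaque zone count = 44 − 2 + 3 = 45.
Mean rate = 13.6 mm / 45 years ≈ 0.30 mm per year.

0.30 mm per year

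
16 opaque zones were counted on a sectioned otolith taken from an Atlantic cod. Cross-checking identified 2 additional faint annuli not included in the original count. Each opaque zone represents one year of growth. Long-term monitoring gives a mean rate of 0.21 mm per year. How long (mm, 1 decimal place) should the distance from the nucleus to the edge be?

3.8 mm

After corrections the count is 16 + 2 = 18 opaque zones.
Length ≈ 0.21 × 18 = 3.8 mm.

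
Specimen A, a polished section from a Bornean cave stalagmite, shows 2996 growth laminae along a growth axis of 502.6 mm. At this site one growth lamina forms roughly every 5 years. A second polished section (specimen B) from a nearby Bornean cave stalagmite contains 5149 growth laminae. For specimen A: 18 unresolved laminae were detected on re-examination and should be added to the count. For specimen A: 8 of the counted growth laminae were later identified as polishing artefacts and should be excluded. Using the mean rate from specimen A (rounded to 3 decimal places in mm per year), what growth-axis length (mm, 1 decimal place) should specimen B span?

Specimen A: true growth lamina count = 2996 − 8 + 18 = 3006.
Specimen A: multiplying by 5 years per growth lamina: 3006 × 5 = 15030 years.
A: Mean rate = 502.6 mm / 15030 years ≈ 0.033 mm/yr.
Specimen B: at 5 years per growth lamina, 5149 × 5 = 25745 years. For B, 0.033 mm/year × 25745 years = 849.6 mm.

849.6 mm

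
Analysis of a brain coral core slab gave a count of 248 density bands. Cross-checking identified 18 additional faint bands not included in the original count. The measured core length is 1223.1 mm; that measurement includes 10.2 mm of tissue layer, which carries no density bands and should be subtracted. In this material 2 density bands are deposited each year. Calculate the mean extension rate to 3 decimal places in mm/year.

True density band count = 248 + 18 = 266.
With 2 density bands per year, 266 / 2 = 133 years.
Removing the 10.2 mm offcut leaves 1223.1 − 10.2 = 1212.9 mm.
Extension rate ≈ 1212.9 / 133 = 9.120 mm/year.

9.120 mm/year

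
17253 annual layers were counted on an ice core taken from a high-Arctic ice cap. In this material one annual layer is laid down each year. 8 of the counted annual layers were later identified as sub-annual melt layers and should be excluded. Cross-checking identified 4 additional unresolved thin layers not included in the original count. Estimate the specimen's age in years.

True annual layer count = 17253 − 8 + 4 = 17249.
One annual layer per year makes the duration 17249 years.

17249 years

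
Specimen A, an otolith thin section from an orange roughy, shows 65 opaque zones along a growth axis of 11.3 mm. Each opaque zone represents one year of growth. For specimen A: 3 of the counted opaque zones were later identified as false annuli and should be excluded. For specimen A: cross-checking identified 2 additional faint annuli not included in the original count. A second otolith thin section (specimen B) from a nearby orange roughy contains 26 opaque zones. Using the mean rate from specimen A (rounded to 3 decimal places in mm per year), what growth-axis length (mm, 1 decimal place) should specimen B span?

4.6 mm

Specimen A: true opaque zone count = 65 − 3 + 2 = 64.
A: 11.3 mm over 64 years gives 11.3 / 64 ≈ 0.177 mm/yr.
Length of B = 0.177 × 26 = 4.6 mm.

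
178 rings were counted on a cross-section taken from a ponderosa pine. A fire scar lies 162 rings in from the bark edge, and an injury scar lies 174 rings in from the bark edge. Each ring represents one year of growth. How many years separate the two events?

12 years

174 − 162 = 12 rings lie between the two events.
One ring per year makes the interval 12 years.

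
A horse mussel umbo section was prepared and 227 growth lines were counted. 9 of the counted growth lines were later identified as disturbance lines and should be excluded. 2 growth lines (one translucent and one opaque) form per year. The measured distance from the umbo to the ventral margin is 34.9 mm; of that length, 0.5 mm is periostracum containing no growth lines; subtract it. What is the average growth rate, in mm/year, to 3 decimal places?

True growth line count = 227 − 9 = 218.
With 2 growth lines per year, 218 / 2 = 109 years.
Net length = 34.9 − 0.5 = 34.4 mm.
Mean rate = 34.4 mm / 109 years ≈ 0.316 mm/year.

0.316 mm/year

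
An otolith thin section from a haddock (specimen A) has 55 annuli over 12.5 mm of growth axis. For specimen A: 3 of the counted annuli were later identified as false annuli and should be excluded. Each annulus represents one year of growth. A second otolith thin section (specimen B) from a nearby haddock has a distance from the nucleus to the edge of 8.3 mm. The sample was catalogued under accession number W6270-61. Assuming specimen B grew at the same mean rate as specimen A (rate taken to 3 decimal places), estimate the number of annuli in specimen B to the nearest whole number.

35 annuli

Specimen A: correcting the raw count gives 55 − 3 = 52 true annuli.
A: 12.5 mm over 52 years gives 12.5 / 52 ≈ 0.240 mm/yr.
For B, 8.3 / 0.240 = 34.58 years ≈ 35 annuli.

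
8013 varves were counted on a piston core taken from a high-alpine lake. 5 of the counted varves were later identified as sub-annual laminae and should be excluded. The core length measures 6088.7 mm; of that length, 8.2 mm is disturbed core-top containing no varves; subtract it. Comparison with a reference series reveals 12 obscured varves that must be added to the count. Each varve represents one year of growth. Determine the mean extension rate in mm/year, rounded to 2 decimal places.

0.76 mm/year

Correcting the raw count gives 8013 − 5 + 12 = 8020 true varves.
The growth record spans 6088.7 − 8.2 = 6080.5 mm.
Mean rate = 6080.5 mm / 8020 years ≈ 0.76 mm/year.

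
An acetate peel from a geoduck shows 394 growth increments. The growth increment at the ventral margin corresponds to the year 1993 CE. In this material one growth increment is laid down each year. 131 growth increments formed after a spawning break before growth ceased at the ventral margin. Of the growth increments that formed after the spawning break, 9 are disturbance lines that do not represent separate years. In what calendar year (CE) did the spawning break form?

1871 CE

131 growth increments post-date the spawning break.
131 − 9 false = 122 true growth increments after the spawning break.
The growth increment at the ventral margin is 1993 CE, so the spawning break dates to 1993 − 122 = 1871 CE.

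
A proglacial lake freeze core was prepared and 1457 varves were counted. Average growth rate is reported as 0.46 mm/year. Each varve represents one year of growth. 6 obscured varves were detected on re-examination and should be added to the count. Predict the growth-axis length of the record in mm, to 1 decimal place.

673.0 mm

Adjusted count: 1457 + 6 = 1463 varves.
Predicted length = 0.46 mm/year × 1463 years = 673.0 mm.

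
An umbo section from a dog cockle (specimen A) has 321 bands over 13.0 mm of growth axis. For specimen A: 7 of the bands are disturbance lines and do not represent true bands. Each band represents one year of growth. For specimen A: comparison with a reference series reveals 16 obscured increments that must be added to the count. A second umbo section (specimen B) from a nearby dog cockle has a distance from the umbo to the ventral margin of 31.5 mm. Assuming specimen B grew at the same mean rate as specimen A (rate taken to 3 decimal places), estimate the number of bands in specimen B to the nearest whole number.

Specimen A: adjusted count: 321 − 7 + 16 = 330 bands.
A: Extension rate ≈ 13.0 / 330 = 0.039 mm/year.
B spans 31.5 / 0.039 = 807.69 years ≈ 808 bands.

808 bands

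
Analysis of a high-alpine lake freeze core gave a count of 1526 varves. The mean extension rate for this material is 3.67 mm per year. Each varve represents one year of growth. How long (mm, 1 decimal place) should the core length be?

The record spans 1526 years at 3.67 mm per year.
1526 years at 3.67 mm/year gives 3.67 × 1526 = 5600.4 mm.

5600.4 mm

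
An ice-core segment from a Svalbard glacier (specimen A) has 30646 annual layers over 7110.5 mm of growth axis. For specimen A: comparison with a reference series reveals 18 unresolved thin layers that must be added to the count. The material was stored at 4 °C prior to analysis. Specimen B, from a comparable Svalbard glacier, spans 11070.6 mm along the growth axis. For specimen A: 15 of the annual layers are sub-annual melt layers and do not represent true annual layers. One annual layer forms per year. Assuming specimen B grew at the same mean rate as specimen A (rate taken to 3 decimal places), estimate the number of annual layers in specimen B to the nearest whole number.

Specimen A: correcting the raw count gives 30646 − 15 + 18 = 30649 true annual layers.
A: Mean rate = 7110.5 mm / 30649 years ≈ 0.232 mm per year.
For B, 11070.6 / 0.232 = 47718.10 years ≈ 47718 annual layers.

47718 annual layers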